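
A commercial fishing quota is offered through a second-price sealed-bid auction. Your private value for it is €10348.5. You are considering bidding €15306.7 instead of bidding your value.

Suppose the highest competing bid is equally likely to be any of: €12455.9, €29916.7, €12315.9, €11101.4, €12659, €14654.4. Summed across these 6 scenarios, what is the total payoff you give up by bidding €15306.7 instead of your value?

The deviation costs you only when the competing bid falls strictly between €10348.5 and €15306.7; elsewhere both bids give the same outcome.
€12455.9: truthful payoff €0, deviation payoff −€2107.4 → loss €2107.4.
€29916.7: outcomes coincide → loss €0.
€12315.9: truthful payoff €0, deviation payoff −€1967.4 → loss €1967.4.
€11101.4: truthful payoff €0, deviation payoff −€752.9 → loss €752.9.
€12659: truthful payoff €0, deviation payoff −€2310.5 → loss €2310.5.
€14654.4: truthful payoff €0, deviation payoff −€4305.9 → loss €4305.9.
Total loss = €2107.4 + €1967.4 + €752.9 + €2310.5 + €4305.9 = €11444.1.
Because the price is fixed by the runner-up's bid, deviating from your value can only change a good outcome into a bad one — never the reverse.

€11444.1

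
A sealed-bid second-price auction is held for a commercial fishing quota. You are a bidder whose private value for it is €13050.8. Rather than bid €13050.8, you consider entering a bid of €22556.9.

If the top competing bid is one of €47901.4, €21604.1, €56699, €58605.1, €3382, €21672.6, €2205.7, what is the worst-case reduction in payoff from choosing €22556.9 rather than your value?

€8621.8

€47901.4: same outcome either way → loss €0.
€21604.1: truthful gives €0, deviation gives −€8553.3 → loss €8553.3.
€56699: same outcome either way → loss €0.
€58605.1: same outcome either way → loss €0.
€3382: same outcome either way → loss €0.
€21672.6: truthful gives €0, deviation gives −€8621.8 → loss €8621.8.
€2205.7: same outcome either way → loss €0.
Maximum loss: €8621.8.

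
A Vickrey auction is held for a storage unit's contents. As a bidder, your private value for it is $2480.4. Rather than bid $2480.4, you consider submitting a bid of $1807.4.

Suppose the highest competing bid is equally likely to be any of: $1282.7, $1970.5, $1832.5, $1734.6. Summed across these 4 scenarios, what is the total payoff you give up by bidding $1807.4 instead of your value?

$1157.8

The deviation costs you only when the competing bid falls strictly between $1807.4 and $2480.4; elsewhere both bids give the same outcome.
$1282.7: outcomes coincide → loss $0.
$1970.5: truthful payoff $509.9, deviation payoff $0 → loss $509.9.
$1832.5: truthful payoff $647.9, deviation payoff $0 → loss $647.9.
$1734.6: outcomes coincide → loss $0.
Total loss = $509.9 + $647.9 = $1157.8.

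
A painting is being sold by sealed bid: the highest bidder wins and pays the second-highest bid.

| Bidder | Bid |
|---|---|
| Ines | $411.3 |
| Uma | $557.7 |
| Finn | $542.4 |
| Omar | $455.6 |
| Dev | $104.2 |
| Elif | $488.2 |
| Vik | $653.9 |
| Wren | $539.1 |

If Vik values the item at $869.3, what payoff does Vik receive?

$311.6

Highest bid: Vik at $653.9, so Vik wins.
Second-highest bid: Uma at $557.7 — that is the price the winner pays.
Vik's payoff = value − price = $869.3 − $557.7 = $311.6.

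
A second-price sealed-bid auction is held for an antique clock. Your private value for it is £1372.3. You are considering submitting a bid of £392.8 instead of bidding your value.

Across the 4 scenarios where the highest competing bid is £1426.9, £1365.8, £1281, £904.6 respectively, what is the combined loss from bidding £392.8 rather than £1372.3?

The deviation costs you only when the competing bid falls strictly between £392.8 and £1372.3; elsewhere both bids give the same outcome.
£1426.9: outcomes coincide → loss £0.
£1365.8: truthful payoff £6.5, deviation payoff £0 → loss £6.5.
£1281: truthful payoff £91.3, deviation payoff £0 → loss £91.3.
£904.6: truthful payoff £467.7, deviation payoff £0 → loss £467.7.
Total loss = £6.5 + £91.3 + £467.7 = £565.5.

£565.5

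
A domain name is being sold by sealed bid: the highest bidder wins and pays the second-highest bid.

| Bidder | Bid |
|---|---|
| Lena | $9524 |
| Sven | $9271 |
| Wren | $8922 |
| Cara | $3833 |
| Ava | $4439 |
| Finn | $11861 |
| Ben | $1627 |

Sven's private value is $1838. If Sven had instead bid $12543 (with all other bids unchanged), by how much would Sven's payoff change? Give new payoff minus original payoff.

The highest bid among the other bidders is $11861; Sven's bid doesn't change that.
Original bid $9271: Sven is not highest (top rival bid is $11861); payoff $0.
Alternative bid $12543: Sven is highest, pays the top rival bid $11861; payoff $1838 − $11861 = −$10023.
Change in payoff = −$10023 − ($0) = −$10023.

−$10023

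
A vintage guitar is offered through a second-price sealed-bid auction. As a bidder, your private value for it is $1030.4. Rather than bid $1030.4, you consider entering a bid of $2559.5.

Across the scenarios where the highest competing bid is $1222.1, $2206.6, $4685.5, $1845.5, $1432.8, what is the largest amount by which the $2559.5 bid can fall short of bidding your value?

$1222.1: truthful gives $0, deviation gives −$191.7 → loss $191.7.
$2206.6: truthful gives $0, deviation gives −$1176.2 → loss $1176.2.
$4685.5: same outcome either way → loss $0.
$1845.5: truthful gives $0, deviation gives −$815.1 → loss $815.1.
$1432.8: truthful gives $0, deviation gives −$402.4 → loss $402.4.
Maximum loss: $1176.2.

$1176.2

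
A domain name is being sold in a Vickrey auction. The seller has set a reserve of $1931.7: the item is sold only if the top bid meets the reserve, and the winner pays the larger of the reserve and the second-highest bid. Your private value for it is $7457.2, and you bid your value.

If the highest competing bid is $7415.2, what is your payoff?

Your bid $7457.2 is the highest and exceeds the reserve.
Price = max(second-highest bid, reserve) = max($7415.2, $1931.7) = $7415.2.
Payoff = $7457.2 − $7415.2 = $42.

$42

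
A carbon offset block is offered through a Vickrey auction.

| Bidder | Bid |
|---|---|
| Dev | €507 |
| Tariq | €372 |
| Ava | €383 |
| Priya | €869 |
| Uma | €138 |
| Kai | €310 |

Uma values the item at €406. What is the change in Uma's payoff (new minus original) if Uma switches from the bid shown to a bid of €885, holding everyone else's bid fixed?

The highest bid among the other bidders is €869; Uma's bid doesn't change that.
Original bid €138: Uma is not highest (top rival bid is €869); payoff €0.
Alternative bid €885: Uma is highest, pays the top rival bid €869; payoff €406 − €869 = −€463.
Change in payoff = −€463 − (€0) = −€463.

−€463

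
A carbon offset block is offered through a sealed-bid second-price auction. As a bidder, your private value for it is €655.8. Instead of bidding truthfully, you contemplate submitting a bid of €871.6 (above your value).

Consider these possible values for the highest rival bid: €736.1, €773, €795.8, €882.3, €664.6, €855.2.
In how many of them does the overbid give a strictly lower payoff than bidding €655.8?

5

The deviation hurts exactly when the highest competing bid lies strictly between €655.8 and €871.6 — overbidding then wins at a price above your value.
€736.1: inside the interval → strictly worse (loss €80.3).
€773: inside the interval → strictly worse (loss €117.2).
€795.8: inside the interval → strictly worse (loss €140).
€882.3: above both → same outcome either way.
€664.6: inside the interval → strictly worse (loss €8.8).
€855.2: inside the interval → strictly worse (loss €199.4).
Count: 5.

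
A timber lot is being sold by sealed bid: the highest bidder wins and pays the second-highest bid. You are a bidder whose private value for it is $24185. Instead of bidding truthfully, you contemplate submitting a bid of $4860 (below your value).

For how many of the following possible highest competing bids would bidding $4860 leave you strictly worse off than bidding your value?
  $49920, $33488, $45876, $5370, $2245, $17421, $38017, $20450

The deviation hurts exactly when the highest competing bid lies strictly between $4860 and $24185 — underbidding then forfeits a profitable win.
$49920: above both → same outcome either way.
$33488: above both → same outcome either way.
$45876: above both → same outcome either way.
$5370: inside the interval → strictly worse (loss $18815).
$2245: below both → same outcome either way.
$17421: inside the interval → strictly worse (loss $6764).
$38017: above both → same outcome either way.
$20450: inside the interval → strictly worse (loss $3735).
Count: 3.

3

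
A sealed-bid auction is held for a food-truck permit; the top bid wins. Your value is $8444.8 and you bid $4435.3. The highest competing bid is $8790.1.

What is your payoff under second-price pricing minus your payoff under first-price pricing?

Your bid $4435.3 is below $8790.1, so you lose under either rule.
Payoff is $0 in both cases; difference = $0.

$0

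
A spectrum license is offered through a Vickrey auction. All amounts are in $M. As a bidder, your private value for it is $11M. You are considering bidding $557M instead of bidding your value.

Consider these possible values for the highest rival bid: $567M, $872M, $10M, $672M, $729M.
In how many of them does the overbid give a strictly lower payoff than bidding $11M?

The deviation hurts exactly when the highest competing bid lies strictly between $11M and $557M — overbidding then wins at a price above your value.
$567M: above both → same outcome either way.
$872M: above both → same outcome either way.
$10M: below both → same outcome either way.
$672M: above both → same outcome either way.
$729M: above both → same outcome either way.
Count: 0.

0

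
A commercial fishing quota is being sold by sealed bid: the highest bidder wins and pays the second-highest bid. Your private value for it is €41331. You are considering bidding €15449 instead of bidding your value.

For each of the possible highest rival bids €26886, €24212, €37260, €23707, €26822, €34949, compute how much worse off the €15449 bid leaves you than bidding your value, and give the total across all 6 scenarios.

€74150

The deviation costs you only when the competing bid falls strictly between €15449 and €41331; elsewhere both bids give the same outcome.
€26886: truthful payoff €14445, deviation payoff €0 → loss €14445.
€24212: truthful payoff €17119, deviation payoff €0 → loss €17119.
€37260: truthful payoff €4071, deviation payoff €0 → loss €4071.
€23707: truthful payoff €17624, deviation payoff €0 → loss €17624.
€26822: truthful payoff €14509, deviation payoff €0 → loss €14509.
€34949: truthful payoff €6382, deviation payoff €0 → loss €6382.
Total loss = €14445 + €17119 + €4071 + €17624 + €14509 + €6382 = €74150.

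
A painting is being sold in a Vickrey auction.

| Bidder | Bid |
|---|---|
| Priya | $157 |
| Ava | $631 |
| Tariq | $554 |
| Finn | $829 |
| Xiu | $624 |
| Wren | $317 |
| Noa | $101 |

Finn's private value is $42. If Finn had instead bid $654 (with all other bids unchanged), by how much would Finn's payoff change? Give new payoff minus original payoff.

The highest bid among the other bidders is $631; Finn's bid doesn't change that.
Original bid $829: Finn is highest, pays the top rival bid $631; payoff $42 − $631 = −$589.
Alternative bid $654: Finn is highest, pays the top rival bid $631; payoff $42 − $631 = −$589.
Change in payoff = −$589 − (−$589) = $0.

$0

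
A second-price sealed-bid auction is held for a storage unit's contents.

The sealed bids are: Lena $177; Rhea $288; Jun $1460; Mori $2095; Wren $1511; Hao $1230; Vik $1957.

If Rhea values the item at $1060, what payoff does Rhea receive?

$0

Highest bid: Mori at $2095, so Mori wins.
Second-highest bid: Vik at $1957 — that is the price the winner pays.
Rhea did not win, so Rhea pays nothing and receives nothing: payoff $0.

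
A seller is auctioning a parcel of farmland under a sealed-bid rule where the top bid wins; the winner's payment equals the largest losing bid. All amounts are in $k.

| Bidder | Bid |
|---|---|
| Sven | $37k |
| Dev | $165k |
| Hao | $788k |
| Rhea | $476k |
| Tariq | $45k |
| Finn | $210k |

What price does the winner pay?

$476k

Highest bid: Hao at $788k, so Hao wins.
Second-highest bid: Rhea at $476k — that is the price the winner pays.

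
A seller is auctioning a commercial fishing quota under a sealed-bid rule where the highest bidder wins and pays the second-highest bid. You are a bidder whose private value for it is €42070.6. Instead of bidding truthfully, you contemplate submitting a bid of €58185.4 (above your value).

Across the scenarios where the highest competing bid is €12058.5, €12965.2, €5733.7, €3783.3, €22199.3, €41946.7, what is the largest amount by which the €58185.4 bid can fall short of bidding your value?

€0

€12058.5: same outcome either way → loss €0.
€12965.2: same outcome either way → loss €0.
€5733.7: same outcome either way → loss €0.
€3783.3: same outcome either way → loss €0.
€22199.3: same outcome either way → loss €0.
€41946.7: same outcome either way → loss €0.
Maximum loss: €0.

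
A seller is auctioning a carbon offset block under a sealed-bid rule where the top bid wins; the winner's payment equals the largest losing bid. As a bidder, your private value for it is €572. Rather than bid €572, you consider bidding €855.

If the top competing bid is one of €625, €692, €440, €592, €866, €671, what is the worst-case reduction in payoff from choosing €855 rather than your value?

€120

€625: truthful gives €0, deviation gives −€53 → loss €53.
€692: truthful gives €0, deviation gives −€120 → loss €120.
€440: same outcome either way → loss €0.
€592: truthful gives €0, deviation gives −€20 → loss €20.
€866: same outcome either way → loss €0.
€671: truthful gives €0, deviation gives −€99 → loss €99.
Maximum loss: €120.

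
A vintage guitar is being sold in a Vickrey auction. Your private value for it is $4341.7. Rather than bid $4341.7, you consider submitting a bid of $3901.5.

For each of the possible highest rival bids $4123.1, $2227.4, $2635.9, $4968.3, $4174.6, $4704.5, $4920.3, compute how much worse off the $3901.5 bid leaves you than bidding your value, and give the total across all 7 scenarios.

$385.7

The deviation costs you only when the competing bid falls strictly between $3901.5 and $4341.7; elsewhere both bids give the same outcome.
$4123.1: truthful payoff $218.6, deviation payoff $0 → loss $218.6.
$2227.4: outcomes coincide → loss $0.
$2635.9: outcomes coincide → loss $0.
$4968.3: outcomes coincide → loss $0.
$4174.6: truthful payoff $167.1, deviation payoff $0 → loss $167.1.
$4704.5: outcomes coincide → loss $0.
$4920.3: outcomes coincide → loss $0.
Total loss = $218.6 + $167.1 = $385.7.
In a second-price auction your bid sets only whether you win, not what you pay, so bidding your true value is weakly dominant.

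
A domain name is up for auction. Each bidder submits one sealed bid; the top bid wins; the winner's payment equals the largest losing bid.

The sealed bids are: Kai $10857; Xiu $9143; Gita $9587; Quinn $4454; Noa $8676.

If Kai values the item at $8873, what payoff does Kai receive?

Highest bid: Kai at $10857, so Kai wins.
Second-highest bid: Gita at $9587 — that is the price the winner pays.
Kai's payoff = value − price = $8873 − $9587 = −$714.

−$714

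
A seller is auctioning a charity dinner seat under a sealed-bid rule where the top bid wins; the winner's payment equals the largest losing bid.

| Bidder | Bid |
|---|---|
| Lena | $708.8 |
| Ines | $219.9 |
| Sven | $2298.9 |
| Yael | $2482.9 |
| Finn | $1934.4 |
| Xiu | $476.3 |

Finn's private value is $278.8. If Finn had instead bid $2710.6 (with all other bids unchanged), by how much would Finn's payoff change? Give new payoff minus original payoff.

The highest bid among the other bidders is $2482.9; Finn's bid doesn't change that.
Original bid $1934.4: Finn is not highest (top rival bid is $2482.9); payoff $0.
Alternative bid $2710.6: Finn is highest, pays the top rival bid $2482.9; payoff $278.8 − $2482.9 = −$2204.1.
Change in payoff = −$2204.1 − ($0) = −$2204.1.

−$2204.1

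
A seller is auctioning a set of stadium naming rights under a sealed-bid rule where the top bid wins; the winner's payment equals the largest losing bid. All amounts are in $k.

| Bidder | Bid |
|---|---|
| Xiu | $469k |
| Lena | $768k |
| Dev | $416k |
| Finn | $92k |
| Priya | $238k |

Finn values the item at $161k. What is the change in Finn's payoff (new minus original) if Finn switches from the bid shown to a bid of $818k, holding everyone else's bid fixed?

−$607k

The highest bid among the other bidders is $768k; Finn's bid doesn't change that.
Original bid $92k: Finn is not highest (top rival bid is $768k); payoff $0k.
Alternative bid $818k: Finn is highest, pays the top rival bid $768k; payoff $161k − $768k = −$607k.
Change in payoff = −$607k − ($0k) = −$607k.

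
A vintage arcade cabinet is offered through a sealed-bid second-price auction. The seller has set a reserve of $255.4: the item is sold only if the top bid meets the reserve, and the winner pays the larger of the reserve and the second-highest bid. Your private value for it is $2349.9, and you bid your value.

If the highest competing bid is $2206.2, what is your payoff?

$143.7

Your bid $2349.9 is the highest and exceeds the reserve.
Price = max(second-highest bid, reserve) = max($2206.2, $255.4) = $2206.2.
Payoff = $2349.9 − $2206.2 = $143.7.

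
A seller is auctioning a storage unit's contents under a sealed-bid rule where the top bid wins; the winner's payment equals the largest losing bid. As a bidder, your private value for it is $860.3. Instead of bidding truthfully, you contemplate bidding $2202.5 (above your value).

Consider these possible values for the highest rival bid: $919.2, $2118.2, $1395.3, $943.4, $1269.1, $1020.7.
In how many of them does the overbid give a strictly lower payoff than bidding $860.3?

6

The deviation hurts exactly when the highest competing bid lies strictly between $860.3 and $2202.5 — overbidding then wins at a price above your value.
$919.2: inside the interval → strictly worse (loss $58.9).
$2118.2: inside the interval → strictly worse (loss $1257.9).
$1395.3: inside the interval → strictly worse (loss $535).
$943.4: inside the interval → strictly worse (loss $83.1).
$1269.1: inside the interval → strictly worse (loss $408.8).
$1020.7: inside the interval → strictly worse (loss $160.4).
Count: 6.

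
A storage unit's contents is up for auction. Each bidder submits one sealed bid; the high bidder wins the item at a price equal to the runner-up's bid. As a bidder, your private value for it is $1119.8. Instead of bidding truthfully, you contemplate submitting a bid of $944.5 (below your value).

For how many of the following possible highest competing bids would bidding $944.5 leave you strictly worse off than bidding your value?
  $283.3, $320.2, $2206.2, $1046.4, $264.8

The deviation hurts exactly when the highest competing bid lies strictly between $944.5 and $1119.8 — underbidding then forfeits a profitable win.
$283.3: below both → same outcome either way.
$320.2: below both → same outcome either way.
$2206.2: above both → same outcome either way.
$1046.4: inside the interval → strictly worse (loss $73.4).
$264.8: below both → same outcome either way.
Count: 1.

1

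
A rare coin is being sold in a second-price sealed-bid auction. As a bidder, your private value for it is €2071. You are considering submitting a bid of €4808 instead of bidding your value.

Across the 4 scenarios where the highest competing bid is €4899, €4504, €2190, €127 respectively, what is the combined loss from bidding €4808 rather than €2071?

€2552

The deviation costs you only when the competing bid falls strictly between €2071 and €4808; elsewhere both bids give the same outcome.
€4899: outcomes coincide → loss €0.
€4504: truthful payoff €0, deviation payoff −€2433 → loss €2433.
€2190: truthful payoff €0, deviation payoff −€119 → loss €119.
€127: outcomes coincide → loss €0.
Total loss = €2433 + €119 = €2552.
In a second-price auction your bid sets only whether you win, not what you pay, so bidding your true value is weakly dominant.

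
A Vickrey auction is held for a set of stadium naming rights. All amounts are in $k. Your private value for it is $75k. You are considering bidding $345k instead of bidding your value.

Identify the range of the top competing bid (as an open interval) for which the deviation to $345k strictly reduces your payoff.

($75k, $345k)

If the competing bid is below $75k, both bids win at the same price — no difference.
If it is above $345k, both bids lose — no difference.
If it lies strictly between $75k and $345k, bidding your value loses (payoff 0) while bidding $345k wins at a price above your value (payoff negative).
So the deviation strictly hurts on the open interval ($75k, $345k).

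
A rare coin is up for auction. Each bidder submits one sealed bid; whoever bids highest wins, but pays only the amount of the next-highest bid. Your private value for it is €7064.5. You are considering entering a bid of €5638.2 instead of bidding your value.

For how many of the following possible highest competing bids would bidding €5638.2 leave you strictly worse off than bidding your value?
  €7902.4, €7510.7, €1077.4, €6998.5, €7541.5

The deviation hurts exactly when the highest competing bid lies strictly between €5638.2 and €7064.5 — underbidding then forfeits a profitable win.
€7902.4: above both → same outcome either way.
€7510.7: above both → same outcome either way.
€1077.4: below both → same outcome either way.
€6998.5: inside the interval → strictly worse (loss €66).
€7541.5: above both → same outcome either way.
Count: 1.

1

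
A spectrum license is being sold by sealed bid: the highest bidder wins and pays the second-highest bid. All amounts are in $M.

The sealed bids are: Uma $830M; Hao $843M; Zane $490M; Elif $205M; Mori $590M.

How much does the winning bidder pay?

Highest bid: Hao at $843M, so Hao wins.
Second-highest bid: Uma at $830M — that is the price the winner pays.

$830M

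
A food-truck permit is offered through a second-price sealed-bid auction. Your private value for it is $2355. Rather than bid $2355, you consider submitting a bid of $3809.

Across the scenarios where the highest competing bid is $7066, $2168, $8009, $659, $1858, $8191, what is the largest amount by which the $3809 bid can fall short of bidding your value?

$7066: same outcome either way → loss $0.
$2168: same outcome either way → loss $0.
$8009: same outcome either way → loss $0.
$659: same outcome either way → loss $0.
$1858: same outcome either way → loss $0.
$8191: same outcome either way → loss $0.
Maximum loss: $0.

$0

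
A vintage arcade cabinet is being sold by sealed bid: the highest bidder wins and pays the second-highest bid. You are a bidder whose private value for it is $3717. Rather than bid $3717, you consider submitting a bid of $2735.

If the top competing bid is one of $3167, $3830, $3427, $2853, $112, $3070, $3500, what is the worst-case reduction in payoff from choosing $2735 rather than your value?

$864

$3167: truthful gives $550, deviation gives $0 → loss $550.
$3830: same outcome either way → loss $0.
$3427: truthful gives $290, deviation gives $0 → loss $290.
$2853: truthful gives $864, deviation gives $0 → loss $864.
$112: same outcome either way → loss $0.
$3070: truthful gives $647, deviation gives $0 → loss $647.
$3500: truthful gives $217, deviation gives $0 → loss $217.
Maximum loss: $864.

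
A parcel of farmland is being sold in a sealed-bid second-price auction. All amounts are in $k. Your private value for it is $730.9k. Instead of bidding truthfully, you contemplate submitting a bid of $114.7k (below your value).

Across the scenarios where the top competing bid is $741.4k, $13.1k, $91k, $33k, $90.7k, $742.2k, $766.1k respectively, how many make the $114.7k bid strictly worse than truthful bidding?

0

The deviation hurts exactly when the highest competing bid lies strictly between $114.7k and $730.9k — underbidding then forfeits a profitable win.
$741.4k: above both → same outcome either way.
$13.1k: below both → same outcome either way.
$91k: below both → same outcome either way.
$33k: below both → same outcome either way.
$90.7k: below both → same outcome either way.
$742.2k: above both → same outcome either way.
$766.1k: above both → same outcome either way.
Count: 0.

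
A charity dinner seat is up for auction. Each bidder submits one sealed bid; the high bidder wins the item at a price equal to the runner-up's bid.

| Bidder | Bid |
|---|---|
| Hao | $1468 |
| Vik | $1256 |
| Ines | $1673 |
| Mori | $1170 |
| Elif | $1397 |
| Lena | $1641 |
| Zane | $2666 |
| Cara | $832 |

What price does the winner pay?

Highest bid: Zane at $2666, so Zane wins.
Second-highest bid: Ines at $1673 — that is the price the winner pays.

$1673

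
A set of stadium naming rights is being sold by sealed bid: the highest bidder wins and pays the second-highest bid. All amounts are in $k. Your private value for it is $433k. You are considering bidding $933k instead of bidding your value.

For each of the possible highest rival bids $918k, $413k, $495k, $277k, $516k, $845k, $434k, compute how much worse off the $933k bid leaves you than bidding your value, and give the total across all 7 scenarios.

The deviation costs you only when the competing bid falls strictly between $433k and $933k; elsewhere both bids give the same outcome.
$918k: truthful payoff $0k, deviation payoff −$485k → loss $485k.
$413k: outcomes coincide → loss $0k.
$495k: truthful payoff $0k, deviation payoff −$62k → loss $62k.
$277k: outcomes coincide → loss $0k.
$516k: truthful payoff $0k, deviation payoff −$83k → loss $83k.
$845k: truthful payoff $0k, deviation payoff −$412k → loss $412k.
$434k: truthful payoff $0k, deviation payoff −$1k → loss $1k.
Total loss = $485k + $62k + $83k + $412k + $1k = $1043k.

$1043k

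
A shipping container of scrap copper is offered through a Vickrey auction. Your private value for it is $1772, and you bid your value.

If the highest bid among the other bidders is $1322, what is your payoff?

$450

Your bid $1772 exceeds the highest competing bid $1322, so you win.
In a second-price auction the winner pays the second-highest bid, $1322.
Payoff = value − price = $1772 − $1322 = $450.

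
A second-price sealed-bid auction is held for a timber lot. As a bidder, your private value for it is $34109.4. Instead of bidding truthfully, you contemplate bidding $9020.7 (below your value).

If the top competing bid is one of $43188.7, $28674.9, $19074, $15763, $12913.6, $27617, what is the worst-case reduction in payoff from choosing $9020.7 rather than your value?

$43188.7: same outcome either way → loss $0.
$28674.9: truthful gives $5434.5, deviation gives $0 → loss $5434.5.
$19074: truthful gives $15035.4, deviation gives $0 → loss $15035.4.
$15763: truthful gives $18346.4, deviation gives $0 → loss $18346.4.
$12913.6: truthful gives $21195.8, deviation gives $0 → loss $21195.8.
$27617: truthful gives $6492.4, deviation gives $0 → loss $6492.4.
Maximum loss: $21195.8.

$21195.8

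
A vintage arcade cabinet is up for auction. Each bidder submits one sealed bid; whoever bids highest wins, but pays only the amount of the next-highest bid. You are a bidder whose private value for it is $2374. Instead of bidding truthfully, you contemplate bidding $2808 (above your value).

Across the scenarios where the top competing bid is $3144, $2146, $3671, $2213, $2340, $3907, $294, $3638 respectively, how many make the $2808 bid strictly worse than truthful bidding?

The deviation hurts exactly when the highest competing bid lies strictly between $2374 and $2808 — overbidding then wins at a price above your value.
$3144: above both → same outcome either way.
$2146: below both → same outcome either way.
$3671: above both → same outcome either way.
$2213: below both → same outcome either way.
$2340: below both → same outcome either way.
$3907: above both → same outcome either way.
$294: below both → same outcome either way.
$3638: above both → same outcome either way.
Count: 0.

0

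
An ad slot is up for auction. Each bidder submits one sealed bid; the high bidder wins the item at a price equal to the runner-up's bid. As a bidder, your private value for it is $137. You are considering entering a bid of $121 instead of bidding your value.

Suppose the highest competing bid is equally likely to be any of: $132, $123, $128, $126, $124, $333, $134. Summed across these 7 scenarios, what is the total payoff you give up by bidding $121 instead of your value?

$55

The deviation costs you only when the competing bid falls strictly between $121 and $137; elsewhere both bids give the same outcome.
$132: truthful payoff $5, deviation payoff $0 → loss $5.
$123: truthful payoff $14, deviation payoff $0 → loss $14.
$128: truthful payoff $9, deviation payoff $0 → loss $9.
$126: truthful payoff $11, deviation payoff $0 → loss $11.
$124: truthful payoff $13, deviation payoff $0 → loss $13.
$333: outcomes coincide → loss $0.
$134: truthful payoff $3, deviation payoff $0 → loss $3.
Total loss = $5 + $14 + $9 + $11 + $13 + $3 = $55.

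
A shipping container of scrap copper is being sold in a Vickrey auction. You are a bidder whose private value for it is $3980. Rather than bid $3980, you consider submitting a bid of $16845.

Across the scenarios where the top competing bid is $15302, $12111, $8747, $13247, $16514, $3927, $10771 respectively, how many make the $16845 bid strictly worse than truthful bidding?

The deviation hurts exactly when the highest competing bid lies strictly between $3980 and $16845 — overbidding then wins at a price above your value.
$15302: inside the interval → strictly worse (loss $11322).
$12111: inside the interval → strictly worse (loss $8131).
$8747: inside the interval → strictly worse (loss $4767).
$13247: inside the interval → strictly worse (loss $9267).
$16514: inside the interval → strictly worse (loss $12534).
$3927: below both → same outcome either way.
$10771: inside the interval → strictly worse (loss $6791).
Count: 6.

6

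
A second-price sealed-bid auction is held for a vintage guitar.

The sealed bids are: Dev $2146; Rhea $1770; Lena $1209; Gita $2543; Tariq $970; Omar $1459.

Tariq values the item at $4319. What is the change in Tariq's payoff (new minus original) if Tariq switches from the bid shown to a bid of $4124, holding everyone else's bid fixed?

The highest bid among the other bidders is $2543; Tariq's bid doesn't change that.
Original bid $970: Tariq is not highest (top rival bid is $2543); payoff $0.
Alternative bid $4124: Tariq is highest, pays the top rival bid $2543; payoff $4319 − $2543 = $1776.
Change in payoff = $1776 − ($0) = $1776.

$1776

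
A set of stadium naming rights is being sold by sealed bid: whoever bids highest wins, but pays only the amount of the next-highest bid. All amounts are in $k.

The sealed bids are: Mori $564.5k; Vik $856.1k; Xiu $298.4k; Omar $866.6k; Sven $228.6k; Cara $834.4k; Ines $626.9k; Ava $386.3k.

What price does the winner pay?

$856.1k

Highest bid: Omar at $866.6k, so Omar wins.
Second-highest bid: Vik at $856.1k — that is the price the winner pays.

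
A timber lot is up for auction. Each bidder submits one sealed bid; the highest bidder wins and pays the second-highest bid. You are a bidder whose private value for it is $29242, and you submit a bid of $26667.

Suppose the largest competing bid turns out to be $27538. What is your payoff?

Your bid $26667 is below the highest competing bid $27538, so you lose.
A losing bidder pays nothing and receives nothing: payoff = $0.

$0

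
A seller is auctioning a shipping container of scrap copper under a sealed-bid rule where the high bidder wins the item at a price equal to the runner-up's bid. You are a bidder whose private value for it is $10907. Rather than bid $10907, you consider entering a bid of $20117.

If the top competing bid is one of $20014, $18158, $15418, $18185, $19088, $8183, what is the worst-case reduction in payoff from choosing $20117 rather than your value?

$20014: truthful gives $0, deviation gives −$9107 → loss $9107.
$18158: truthful gives $0, deviation gives −$7251 → loss $7251.
$15418: truthful gives $0, deviation gives −$4511 → loss $4511.
$18185: truthful gives $0, deviation gives −$7278 → loss $7278.
$19088: truthful gives $0, deviation gives −$8181 → loss $8181.
$8183: same outcome either way → loss $0.
Maximum loss: $9107.

$9107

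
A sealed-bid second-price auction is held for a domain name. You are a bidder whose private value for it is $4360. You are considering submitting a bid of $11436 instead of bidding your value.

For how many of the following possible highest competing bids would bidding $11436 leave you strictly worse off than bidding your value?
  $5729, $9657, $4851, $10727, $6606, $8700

The deviation hurts exactly when the highest competing bid lies strictly between $4360 and $11436 — overbidding then wins at a price above your value.
$5729: inside the interval → strictly worse (loss $1369).
$9657: inside the interval → strictly worse (loss $5297).
$4851: inside the interval → strictly worse (loss $491).
$10727: inside the interval → strictly worse (loss $6367).
$6606: inside the interval → strictly worse (loss $2246).
$8700: inside the interval → strictly worse (loss $4340).
Count: 6.

6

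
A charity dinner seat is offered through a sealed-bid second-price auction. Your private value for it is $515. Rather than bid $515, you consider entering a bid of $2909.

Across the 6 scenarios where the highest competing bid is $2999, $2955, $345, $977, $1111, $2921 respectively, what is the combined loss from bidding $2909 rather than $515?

The deviation costs you only when the competing bid falls strictly between $515 and $2909; elsewhere both bids give the same outcome.
$2999: outcomes coincide → loss $0.
$2955: outcomes coincide → loss $0.
$345: outcomes coincide → loss $0.
$977: truthful payoff $0, deviation payoff −$462 → loss $462.
$1111: truthful payoff $0, deviation payoff −$596 → loss $596.
$2921: outcomes coincide → loss $0.
Total loss = $462 + $596 = $1058.

$1058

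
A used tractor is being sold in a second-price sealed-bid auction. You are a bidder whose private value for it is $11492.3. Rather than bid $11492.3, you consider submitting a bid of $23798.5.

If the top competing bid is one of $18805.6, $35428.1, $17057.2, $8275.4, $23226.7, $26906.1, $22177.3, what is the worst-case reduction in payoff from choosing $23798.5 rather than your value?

$18805.6: truthful gives $0, deviation gives −$7313.3 → loss $7313.3.
$35428.1: same outcome either way → loss $0.
$17057.2: truthful gives $0, deviation gives −$5564.9 → loss $5564.9.
$8275.4: same outcome either way → loss $0.
$23226.7: truthful gives $0, deviation gives −$11734.4 → loss $11734.4.
$26906.1: same outcome either way → loss $0.
$22177.3: truthful gives $0, deviation gives −$10685 → loss $10685.
Maximum loss: $11734.4.

$11734.4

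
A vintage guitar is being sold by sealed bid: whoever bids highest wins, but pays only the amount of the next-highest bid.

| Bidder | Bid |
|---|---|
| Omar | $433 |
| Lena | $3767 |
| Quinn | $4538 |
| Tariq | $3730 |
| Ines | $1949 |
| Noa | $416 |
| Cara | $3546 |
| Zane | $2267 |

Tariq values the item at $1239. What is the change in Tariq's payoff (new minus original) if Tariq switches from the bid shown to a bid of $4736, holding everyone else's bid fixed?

−$3299

The highest bid among the other bidders is $4538; Tariq's bid doesn't change that.
Original bid $3730: Tariq is not highest (top rival bid is $4538); payoff $0.
Alternative bid $4736: Tariq is highest, pays the top rival bid $4538; payoff $1239 − $4538 = −$3299.
Change in payoff = −$3299 − ($0) = −$3299.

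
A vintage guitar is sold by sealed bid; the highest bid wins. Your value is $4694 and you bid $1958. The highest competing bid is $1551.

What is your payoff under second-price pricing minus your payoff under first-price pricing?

$407

You have the highest bid, so you win under either rule.
Second-price: pay $1551 → payoff $3143.
First-price: pay your own bid $1958 → payoff $2736.
Difference = $3143 − ($2736) = $407.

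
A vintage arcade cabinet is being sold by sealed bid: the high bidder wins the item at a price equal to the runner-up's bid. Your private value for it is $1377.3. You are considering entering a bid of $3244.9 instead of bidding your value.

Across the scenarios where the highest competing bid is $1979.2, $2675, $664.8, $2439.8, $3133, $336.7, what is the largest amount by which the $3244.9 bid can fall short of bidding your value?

$1979.2: truthful gives $0, deviation gives −$601.9 → loss $601.9.
$2675: truthful gives $0, deviation gives −$1297.7 → loss $1297.7.
$664.8: same outcome either way → loss $0.
$2439.8: truthful gives $0, deviation gives −$1062.5 → loss $1062.5.
$3133: truthful gives $0, deviation gives −$1755.7 → loss $1755.7.
$336.7: same outcome either way → loss $0.
Maximum loss: $1755.7.

$1755.7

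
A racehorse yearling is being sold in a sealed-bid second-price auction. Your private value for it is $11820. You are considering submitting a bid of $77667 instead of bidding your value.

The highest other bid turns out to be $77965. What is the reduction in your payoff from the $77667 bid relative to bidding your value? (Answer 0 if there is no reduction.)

$0

Bidding your value $11820: you lose (since $11820 < $77965). Payoff $0.
Bidding $77667: you lose. Payoff $0.
Difference = $0 − $0 = $0; both bids lead to the same outcome because the competing bid is above both your value and your alternative bid.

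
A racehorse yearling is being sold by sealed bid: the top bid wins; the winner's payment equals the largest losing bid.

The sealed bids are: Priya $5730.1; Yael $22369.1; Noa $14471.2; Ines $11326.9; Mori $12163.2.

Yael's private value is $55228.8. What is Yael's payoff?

$40757.6

Highest bid: Yael at $22369.1, so Yael wins.
Second-highest bid: Noa at $14471.2 — that is the price the winner pays.
Yael's payoff = value − price = $55228.8 − $14471.2 = $40757.6.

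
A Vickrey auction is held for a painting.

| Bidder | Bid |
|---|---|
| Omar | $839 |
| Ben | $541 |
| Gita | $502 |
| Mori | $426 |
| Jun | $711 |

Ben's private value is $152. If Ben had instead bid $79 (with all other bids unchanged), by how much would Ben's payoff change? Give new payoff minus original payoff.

$0

The highest bid among the other bidders is $839; Ben's bid doesn't change that.
Original bid $541: Ben is not highest (top rival bid is $839); payoff $0.
Alternative bid $79: Ben is not highest (top rival bid is $839); payoff $0.
Change in payoff = $0 − ($0) = $0.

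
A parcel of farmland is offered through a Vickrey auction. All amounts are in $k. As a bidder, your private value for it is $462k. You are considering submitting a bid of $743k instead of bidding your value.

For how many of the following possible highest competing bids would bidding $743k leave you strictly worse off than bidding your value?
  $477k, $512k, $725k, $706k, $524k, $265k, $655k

6

The deviation hurts exactly when the highest competing bid lies strictly between $462k and $743k — overbidding then wins at a price above your value.
$477k: inside the interval → strictly worse (loss $15k).
$512k: inside the interval → strictly worse (loss $50k).
$725k: inside the interval → strictly worse (loss $263k).
$706k: inside the interval → strictly worse (loss $244k).
$524k: inside the interval → strictly worse (loss $62k).
$265k: below both → same outcome either way.
$655k: inside the interval → strictly worse (loss $193k).
Count: 6.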